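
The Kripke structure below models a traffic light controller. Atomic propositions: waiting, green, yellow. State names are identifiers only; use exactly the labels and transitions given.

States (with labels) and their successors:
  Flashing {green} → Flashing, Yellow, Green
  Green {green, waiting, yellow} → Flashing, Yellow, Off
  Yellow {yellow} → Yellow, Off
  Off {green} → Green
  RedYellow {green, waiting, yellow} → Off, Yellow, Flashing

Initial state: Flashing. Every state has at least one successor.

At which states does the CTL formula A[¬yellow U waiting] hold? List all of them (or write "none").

States satisfying ¬yellow: {Flashing, Off}.
States satisfying waiting: {Green, RedYellow}.
States satisfying A[¬yellow U waiting]: {Green, Off, RedYellow}.

{Green, Off, RedYellow}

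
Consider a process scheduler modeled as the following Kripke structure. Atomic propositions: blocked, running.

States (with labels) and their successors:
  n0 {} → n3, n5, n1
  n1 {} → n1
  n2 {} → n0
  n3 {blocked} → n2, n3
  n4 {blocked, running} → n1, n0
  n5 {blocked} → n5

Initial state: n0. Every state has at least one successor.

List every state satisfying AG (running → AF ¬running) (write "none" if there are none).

States satisfying running → AF ¬running: {n0, n1, n2, n3, n4, n5}.
States satisfying AG (running → AF ¬running): {n0, n1, n2, n3, n4, n5}.

{n0, n1, n2, n3, n4, n5}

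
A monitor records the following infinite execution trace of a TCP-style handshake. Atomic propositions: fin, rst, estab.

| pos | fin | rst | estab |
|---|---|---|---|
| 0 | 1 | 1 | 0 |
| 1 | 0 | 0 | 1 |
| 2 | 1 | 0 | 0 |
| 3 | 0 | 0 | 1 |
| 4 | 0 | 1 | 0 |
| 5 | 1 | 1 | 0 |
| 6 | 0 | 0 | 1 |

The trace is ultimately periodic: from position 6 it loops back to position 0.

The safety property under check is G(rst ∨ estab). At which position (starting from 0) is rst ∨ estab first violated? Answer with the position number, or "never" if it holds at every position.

Check rst ∨ estab at each position in order: 0 ✓, 1 ✓.
At position 2 the labels are {fin}, so rst ∨ estab is false there. This is the first violation.

2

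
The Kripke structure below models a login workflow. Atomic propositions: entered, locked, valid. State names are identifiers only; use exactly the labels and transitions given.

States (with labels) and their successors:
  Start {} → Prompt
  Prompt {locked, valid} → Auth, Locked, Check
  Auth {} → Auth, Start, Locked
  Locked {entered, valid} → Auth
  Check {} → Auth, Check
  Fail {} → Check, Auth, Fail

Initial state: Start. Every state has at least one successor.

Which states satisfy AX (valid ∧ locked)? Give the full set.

States satisfying valid ∧ locked: {Prompt}.
States satisfying AX (valid ∧ locked): {Start}.

{Start}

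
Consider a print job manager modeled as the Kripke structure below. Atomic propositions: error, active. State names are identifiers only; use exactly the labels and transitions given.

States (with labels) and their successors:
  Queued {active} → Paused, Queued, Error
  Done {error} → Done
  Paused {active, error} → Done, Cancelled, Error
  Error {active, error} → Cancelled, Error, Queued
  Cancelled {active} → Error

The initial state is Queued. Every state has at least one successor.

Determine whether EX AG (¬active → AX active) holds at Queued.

No

States satisfying AG (¬active → AX active): ∅.
States satisfying EX AG (¬active → AX active): ∅.
No suitable path/successor from Queued witnesses the formula.
Queued ∉ Sat(EX AG (¬active → AX active)).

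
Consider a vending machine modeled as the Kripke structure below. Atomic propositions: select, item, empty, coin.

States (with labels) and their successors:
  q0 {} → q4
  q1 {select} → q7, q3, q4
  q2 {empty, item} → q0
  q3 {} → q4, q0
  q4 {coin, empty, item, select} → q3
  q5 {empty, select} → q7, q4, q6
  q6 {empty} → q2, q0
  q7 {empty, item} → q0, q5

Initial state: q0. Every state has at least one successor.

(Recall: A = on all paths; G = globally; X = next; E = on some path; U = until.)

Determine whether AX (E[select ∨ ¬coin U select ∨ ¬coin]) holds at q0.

Yes

States satisfying E[select ∨ ¬coin U select ∨ ¬coin]: {q0, q1, q2, q3, q4, q5, q6, q7}.
States satisfying AX (E[select ∨ ¬coin U select ∨ ¬coin]): {q0, q1, q2, q3, q4, q5, q6, q7}.
q0 ∈ Sat(AX (E[select ∨ ¬coin U select ∨ ¬coin])).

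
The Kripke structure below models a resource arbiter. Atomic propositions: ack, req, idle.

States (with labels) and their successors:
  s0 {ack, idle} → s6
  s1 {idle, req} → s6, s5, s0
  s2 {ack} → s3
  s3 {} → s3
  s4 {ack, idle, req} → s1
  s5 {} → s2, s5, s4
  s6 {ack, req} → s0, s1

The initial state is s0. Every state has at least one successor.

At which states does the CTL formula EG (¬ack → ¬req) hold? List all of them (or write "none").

States satisfying ¬ack → ¬req: {s0, s2, s3, s4, s5, s6}.
States satisfying EG (¬ack → ¬req): {s0, s2, s3, s5, s6}.

{s0, s2, s3, s5, s6}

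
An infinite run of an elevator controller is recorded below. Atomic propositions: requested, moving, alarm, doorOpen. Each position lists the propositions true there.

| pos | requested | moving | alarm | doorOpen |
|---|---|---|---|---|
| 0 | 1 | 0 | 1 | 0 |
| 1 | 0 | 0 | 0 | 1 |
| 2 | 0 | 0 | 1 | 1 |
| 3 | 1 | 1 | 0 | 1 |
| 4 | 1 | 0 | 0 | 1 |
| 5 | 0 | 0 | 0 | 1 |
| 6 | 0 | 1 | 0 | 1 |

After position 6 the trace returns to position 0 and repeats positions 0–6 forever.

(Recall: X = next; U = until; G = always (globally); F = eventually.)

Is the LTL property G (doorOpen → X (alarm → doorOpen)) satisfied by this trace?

No

doorOpen → X (alarm → doorOpen) must hold at every position from 0 onward. It fails at position 6, so G (doorOpen → X (alarm → doorOpen)) is false.
Positions where doorOpen holds: 1, 2, 3, 4, 5, 6.
Check X (alarm → doorOpen) at each: 1→ok, 2→ok, 3→ok, 4→ok, 5→ok, 6→fails.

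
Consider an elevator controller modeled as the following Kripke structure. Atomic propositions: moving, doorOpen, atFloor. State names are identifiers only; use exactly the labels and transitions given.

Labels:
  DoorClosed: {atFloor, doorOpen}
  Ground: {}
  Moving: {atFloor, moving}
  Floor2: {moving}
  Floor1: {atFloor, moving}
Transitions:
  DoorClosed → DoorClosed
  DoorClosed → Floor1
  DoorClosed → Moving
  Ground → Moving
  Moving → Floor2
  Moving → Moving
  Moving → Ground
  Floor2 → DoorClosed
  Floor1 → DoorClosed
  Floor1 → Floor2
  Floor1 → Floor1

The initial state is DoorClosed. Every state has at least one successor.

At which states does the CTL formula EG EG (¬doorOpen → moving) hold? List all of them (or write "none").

{DoorClosed, Moving, Floor2, Floor1}

States satisfying EG (¬doorOpen → moving): {DoorClosed, Moving, Floor2, Floor1}.
States satisfying EG EG (¬doorOpen → moving): {DoorClosed, Moving, Floor2, Floor1}.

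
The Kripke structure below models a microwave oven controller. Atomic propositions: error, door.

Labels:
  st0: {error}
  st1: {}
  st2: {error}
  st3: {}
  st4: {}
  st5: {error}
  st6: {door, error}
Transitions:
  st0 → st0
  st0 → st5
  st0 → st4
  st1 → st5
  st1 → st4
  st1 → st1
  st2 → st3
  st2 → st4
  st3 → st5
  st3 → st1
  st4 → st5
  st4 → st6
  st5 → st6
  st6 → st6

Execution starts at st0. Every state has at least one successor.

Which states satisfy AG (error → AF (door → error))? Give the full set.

{st0, st1, st2, st3, st4, st5, st6}

States satisfying error → AF (door → error): {st0, st1, st2, st3, st4, st5, st6}.
States satisfying AG (error → AF (door → error)): {st0, st1, st2, st3, st4, st5, st6}.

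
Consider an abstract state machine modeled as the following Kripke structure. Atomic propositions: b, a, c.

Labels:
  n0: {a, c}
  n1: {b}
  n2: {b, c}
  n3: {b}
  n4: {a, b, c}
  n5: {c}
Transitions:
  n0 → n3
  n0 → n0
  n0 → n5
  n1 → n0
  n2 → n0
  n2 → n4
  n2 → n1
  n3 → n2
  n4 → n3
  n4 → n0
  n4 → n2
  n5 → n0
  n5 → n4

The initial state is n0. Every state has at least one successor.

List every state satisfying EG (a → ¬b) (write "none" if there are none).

States satisfying a → ¬b: {n0, n1, n2, n3, n5}.
States satisfying EG (a → ¬b): {n0, n1, n2, n3, n5}.

{n0, n1, n2, n3, n5}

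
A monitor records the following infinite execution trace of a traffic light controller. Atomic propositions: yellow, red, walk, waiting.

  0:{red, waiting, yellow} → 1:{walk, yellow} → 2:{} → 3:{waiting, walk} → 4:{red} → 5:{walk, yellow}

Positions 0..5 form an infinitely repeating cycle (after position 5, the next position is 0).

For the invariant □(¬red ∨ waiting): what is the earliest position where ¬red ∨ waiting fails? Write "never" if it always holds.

Check ¬red ∨ waiting at each position in order: 0 ✓, 1 ✓, 2 ✓, 3 ✓.
At position 4 the labels are {red}, so ¬red ∨ waiting is false there. This is the first violation.

4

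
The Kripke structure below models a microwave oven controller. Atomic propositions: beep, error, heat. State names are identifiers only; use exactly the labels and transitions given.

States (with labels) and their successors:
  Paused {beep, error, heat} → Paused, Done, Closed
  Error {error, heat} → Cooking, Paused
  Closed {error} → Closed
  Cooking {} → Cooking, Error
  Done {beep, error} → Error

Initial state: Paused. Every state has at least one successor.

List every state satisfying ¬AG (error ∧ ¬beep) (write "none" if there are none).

{Paused, Error, Cooking, Done}

States satisfying error ∧ ¬beep: {Error, Closed}.
States satisfying AG (error ∧ ¬beep): {Closed}.
States satisfying ¬AG (error ∧ ¬beep): {Paused, Error, Cooking, Done}.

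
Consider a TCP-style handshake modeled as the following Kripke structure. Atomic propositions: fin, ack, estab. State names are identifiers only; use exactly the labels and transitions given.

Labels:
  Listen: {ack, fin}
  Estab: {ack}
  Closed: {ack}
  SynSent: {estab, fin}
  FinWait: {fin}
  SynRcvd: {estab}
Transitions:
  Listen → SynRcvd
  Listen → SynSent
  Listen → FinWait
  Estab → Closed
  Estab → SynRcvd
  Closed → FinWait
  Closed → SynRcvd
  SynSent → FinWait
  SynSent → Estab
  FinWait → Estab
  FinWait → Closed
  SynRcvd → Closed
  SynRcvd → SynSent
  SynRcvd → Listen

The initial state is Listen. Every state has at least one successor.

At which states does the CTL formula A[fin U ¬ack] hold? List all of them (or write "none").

{Listen, SynSent, FinWait, SynRcvd}

States satisfying fin: {Listen, SynSent, FinWait}.
States satisfying ¬ack: {SynSent, FinWait, SynRcvd}.
States satisfying A[fin U ¬ack]: {Listen, SynSent, FinWait, SynRcvd}.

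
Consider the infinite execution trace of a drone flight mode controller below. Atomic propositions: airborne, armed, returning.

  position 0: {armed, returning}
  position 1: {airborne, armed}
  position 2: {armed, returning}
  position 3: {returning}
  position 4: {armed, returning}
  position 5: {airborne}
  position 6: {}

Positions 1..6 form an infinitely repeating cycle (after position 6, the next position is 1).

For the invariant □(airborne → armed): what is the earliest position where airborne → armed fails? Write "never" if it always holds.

5

Check airborne → armed at each position in order: 0 ✓, 1 ✓, 2 ✓, 3 ✓, 4 ✓.
At position 5 the labels are {airborne}, so airborne → armed is false there. This is the first violation.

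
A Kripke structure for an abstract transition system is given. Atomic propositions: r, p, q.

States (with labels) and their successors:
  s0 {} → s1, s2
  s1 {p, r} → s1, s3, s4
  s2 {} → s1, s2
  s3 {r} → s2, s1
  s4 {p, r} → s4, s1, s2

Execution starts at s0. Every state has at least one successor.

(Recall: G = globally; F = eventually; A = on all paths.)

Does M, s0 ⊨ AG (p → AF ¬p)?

No

States satisfying p → AF ¬p: {s0, s2, s3}.
States satisfying AG (p → AF ¬p): ∅.
s1 is reachable from s0 and violates p → AF ¬p, so AG fails at s0.
s0 ∉ Sat(AG (p → AF ¬p)).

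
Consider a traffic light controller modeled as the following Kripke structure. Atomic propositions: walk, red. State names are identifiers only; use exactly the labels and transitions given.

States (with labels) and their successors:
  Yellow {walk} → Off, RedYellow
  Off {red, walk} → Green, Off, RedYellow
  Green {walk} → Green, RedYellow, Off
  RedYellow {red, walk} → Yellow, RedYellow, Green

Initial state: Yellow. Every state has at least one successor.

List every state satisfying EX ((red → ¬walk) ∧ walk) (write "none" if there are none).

States satisfying (red → ¬walk) ∧ walk: {Yellow, Green}.
States satisfying EX ((red → ¬walk) ∧ walk): {Off, Green, RedYellow}.

{Off, Green, RedYellow}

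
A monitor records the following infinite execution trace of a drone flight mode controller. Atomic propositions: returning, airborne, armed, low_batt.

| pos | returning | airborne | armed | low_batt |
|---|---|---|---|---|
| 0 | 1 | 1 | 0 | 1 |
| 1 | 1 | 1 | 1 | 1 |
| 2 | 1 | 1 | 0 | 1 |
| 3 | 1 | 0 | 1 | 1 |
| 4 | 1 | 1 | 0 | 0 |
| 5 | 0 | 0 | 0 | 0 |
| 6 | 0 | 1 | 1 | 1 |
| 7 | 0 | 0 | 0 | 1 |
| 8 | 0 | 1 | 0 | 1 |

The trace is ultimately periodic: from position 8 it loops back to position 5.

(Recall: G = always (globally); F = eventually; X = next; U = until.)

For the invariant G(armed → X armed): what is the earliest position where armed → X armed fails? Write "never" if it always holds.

Check armed → X armed at each position in order: 0 ✓.
At position 1 the labels are {airborne, armed, low_batt, returning} and the next position 2 has {airborne, low_batt, returning}, so armed → X armed is false there. This is the first violation.

1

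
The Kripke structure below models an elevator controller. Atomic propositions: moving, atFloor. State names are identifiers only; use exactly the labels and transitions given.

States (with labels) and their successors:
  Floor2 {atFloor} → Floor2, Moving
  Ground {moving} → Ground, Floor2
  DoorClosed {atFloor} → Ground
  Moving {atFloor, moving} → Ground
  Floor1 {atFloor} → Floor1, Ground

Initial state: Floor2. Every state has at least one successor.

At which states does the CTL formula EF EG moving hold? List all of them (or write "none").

{Floor2, Ground, DoorClosed, Moving, Floor1}

States satisfying EG moving: {Ground, Moving}.
States satisfying EF EG moving: {Floor2, Ground, DoorClosed, Moving, Floor1}.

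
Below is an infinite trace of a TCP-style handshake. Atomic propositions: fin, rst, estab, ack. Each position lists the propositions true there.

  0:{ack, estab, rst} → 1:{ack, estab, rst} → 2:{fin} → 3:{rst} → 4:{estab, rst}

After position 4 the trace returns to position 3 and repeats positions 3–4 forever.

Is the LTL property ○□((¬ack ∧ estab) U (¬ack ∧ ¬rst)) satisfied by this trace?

Violated

The position after 0 is 1; □((¬ack ∧ estab) U (¬ack ∧ ¬rst)) is false there.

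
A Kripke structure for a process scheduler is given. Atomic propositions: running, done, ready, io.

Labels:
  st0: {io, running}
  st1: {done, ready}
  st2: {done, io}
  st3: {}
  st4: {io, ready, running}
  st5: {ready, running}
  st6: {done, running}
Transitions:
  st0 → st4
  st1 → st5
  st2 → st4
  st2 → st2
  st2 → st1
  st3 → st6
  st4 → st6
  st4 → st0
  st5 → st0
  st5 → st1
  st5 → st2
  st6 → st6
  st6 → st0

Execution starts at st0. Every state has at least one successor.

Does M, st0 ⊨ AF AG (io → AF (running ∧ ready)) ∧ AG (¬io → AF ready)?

States satisfying AG (io → AF (running ∧ ready)): {st0, st3, st4, st6}.
States satisfying AF AG (io → AF (running ∧ ready)): {st0, st3, st4, st6}.
States satisfying ¬io → AF ready: {st0, st1, st2, st4, st5}.
States satisfying AG (¬io → AF ready): ∅.
States satisfying AF AG (io → AF (running ∧ ready)) ∧ AG (¬io → AF ready): ∅.
st0 ∉ Sat(AF AG (io → AF (running ∧ ready)) ∧ AG (¬io → AF ready)).

No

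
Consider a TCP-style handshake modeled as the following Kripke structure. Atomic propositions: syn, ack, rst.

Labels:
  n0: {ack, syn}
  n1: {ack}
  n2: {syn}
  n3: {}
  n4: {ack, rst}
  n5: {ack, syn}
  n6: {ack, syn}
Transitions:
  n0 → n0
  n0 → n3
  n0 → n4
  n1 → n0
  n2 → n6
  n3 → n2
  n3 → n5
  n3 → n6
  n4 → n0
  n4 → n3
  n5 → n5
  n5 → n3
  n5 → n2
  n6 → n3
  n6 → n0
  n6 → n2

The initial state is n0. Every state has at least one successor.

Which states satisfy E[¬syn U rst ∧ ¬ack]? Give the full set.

States satisfying ¬syn: {n1, n3, n4}.
States satisfying rst ∧ ¬ack: ∅.
States satisfying E[¬syn U rst ∧ ¬ack]: ∅.

none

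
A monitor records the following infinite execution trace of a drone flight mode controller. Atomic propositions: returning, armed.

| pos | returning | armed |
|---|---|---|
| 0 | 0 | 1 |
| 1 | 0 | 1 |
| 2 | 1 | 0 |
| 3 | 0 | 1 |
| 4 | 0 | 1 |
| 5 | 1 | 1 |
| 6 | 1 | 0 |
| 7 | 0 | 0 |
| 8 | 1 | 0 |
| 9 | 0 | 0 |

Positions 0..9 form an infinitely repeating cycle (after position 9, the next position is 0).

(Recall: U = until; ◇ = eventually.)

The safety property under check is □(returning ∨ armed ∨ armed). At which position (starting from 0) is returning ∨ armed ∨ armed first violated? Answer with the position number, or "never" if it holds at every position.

Check returning ∨ armed ∨ armed at each position in order: 0 ✓, 1 ✓, 2 ✓, 3 ✓, 4 ✓, 5 ✓, 6 ✓.
At position 7 the labels are {}, so returning ∨ armed ∨ armed is false there. This is the first violation.

7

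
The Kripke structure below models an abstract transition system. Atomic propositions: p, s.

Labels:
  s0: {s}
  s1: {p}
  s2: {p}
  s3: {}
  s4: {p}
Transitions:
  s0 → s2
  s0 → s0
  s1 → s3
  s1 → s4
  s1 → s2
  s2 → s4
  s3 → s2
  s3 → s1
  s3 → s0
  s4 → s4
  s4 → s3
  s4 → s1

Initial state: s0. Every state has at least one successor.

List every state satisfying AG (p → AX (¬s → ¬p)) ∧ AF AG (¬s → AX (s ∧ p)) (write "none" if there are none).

none

States satisfying p → AX (¬s → ¬p): {s0, s3}.
States satisfying AG (p → AX (¬s → ¬p)): ∅.
States satisfying AG (¬s → AX (s ∧ p)): ∅.
States satisfying AF AG (¬s → AX (s ∧ p)): ∅.
States satisfying AG (p → AX (¬s → ¬p)) ∧ AF AG (¬s → AX (s ∧ p)): ∅.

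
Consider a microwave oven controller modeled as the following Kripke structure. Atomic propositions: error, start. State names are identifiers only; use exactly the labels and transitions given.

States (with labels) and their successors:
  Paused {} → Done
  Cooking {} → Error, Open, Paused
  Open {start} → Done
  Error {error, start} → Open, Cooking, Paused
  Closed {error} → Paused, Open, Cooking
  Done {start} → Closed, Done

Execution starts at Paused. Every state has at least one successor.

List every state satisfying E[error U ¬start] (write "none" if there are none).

States satisfying error: {Error, Closed}.
States satisfying ¬start: {Paused, Cooking, Closed}.
States satisfying E[error U ¬start]: {Paused, Cooking, Error, Closed}.

{Paused, Cooking, Error, Closed}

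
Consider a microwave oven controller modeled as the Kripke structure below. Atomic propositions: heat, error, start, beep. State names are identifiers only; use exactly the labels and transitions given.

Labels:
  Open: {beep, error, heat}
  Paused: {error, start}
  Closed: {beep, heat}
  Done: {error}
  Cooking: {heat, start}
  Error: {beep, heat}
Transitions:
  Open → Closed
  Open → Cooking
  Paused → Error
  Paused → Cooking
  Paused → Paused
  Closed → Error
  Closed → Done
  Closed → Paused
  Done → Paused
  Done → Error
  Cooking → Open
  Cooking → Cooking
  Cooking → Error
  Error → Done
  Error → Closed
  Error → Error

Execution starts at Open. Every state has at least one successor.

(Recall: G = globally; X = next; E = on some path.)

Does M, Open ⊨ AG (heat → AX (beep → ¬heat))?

States satisfying heat → AX (beep → ¬heat): {Paused, Done}.
States satisfying AG (heat → AX (beep → ¬heat)): ∅.
Closed is reachable from Open and violates heat → AX (beep → ¬heat), so AG fails at Open.
Open ∉ Sat(AG (heat → AX (beep → ¬heat))).

No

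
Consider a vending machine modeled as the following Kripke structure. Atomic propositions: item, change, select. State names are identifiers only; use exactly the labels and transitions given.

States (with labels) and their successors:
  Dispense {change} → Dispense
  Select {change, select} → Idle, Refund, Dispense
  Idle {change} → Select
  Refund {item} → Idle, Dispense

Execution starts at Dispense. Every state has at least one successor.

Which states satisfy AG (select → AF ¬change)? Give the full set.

States satisfying select → AF ¬change: {Dispense, Idle, Refund}.
States satisfying AG (select → AF ¬change): {Dispense}.

{Dispense}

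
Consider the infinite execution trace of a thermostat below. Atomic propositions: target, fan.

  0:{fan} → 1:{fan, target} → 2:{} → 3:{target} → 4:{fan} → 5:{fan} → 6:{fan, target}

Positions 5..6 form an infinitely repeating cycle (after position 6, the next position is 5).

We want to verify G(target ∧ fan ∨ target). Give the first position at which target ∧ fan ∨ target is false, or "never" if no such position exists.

0

At position 0 the labels are {fan}, so target ∧ fan ∨ target is false there. This is the first violation.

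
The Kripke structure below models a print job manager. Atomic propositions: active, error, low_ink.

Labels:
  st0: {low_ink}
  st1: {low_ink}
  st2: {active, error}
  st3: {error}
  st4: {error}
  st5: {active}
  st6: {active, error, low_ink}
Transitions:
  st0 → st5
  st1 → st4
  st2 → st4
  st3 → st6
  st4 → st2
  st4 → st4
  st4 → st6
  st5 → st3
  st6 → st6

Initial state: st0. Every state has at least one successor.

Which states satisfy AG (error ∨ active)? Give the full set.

States satisfying error ∨ active: {st2, st3, st4, st5, st6}.
States satisfying AG (error ∨ active): {st2, st3, st4, st5, st6}.

{st2, st3, st4, st5, st6}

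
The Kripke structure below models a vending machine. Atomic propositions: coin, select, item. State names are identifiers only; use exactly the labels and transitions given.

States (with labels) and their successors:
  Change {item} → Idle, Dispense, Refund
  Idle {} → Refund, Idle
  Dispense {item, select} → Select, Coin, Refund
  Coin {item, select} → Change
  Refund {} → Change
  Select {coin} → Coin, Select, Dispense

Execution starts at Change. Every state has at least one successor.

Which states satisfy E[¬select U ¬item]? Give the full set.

{Change, Idle, Refund, Select}

States satisfying ¬select: {Change, Idle, Refund, Select}.
States satisfying ¬item: {Idle, Refund, Select}.
States satisfying E[¬select U ¬item]: {Change, Idle, Refund, Select}.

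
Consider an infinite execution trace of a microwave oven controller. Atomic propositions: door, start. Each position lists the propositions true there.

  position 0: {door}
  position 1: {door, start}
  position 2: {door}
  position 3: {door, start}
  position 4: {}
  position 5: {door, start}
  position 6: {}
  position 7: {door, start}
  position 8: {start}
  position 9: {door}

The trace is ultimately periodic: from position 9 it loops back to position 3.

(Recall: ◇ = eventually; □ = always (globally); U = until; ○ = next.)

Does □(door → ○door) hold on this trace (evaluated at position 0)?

Violated

door → ○door must hold at every position from 0 onward. It fails at position 3, so □(door → ○door) is false.
Positions where door holds: 0, 1, 2, 3, 5, 7, 9.
Check ○door at each: 0→ok, 1→ok, 2→ok, 3→fails, 5→fails, 7→fails, 9→ok.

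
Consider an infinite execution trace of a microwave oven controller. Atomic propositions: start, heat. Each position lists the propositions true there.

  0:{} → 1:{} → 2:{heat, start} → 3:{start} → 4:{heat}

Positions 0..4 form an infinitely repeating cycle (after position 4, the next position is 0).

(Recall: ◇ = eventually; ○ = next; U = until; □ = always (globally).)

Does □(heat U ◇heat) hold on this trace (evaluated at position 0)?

Satisfied

heat U ◇heat holds at every position 0..4, and those are all positions ever visited, so □(heat U ◇heat) holds.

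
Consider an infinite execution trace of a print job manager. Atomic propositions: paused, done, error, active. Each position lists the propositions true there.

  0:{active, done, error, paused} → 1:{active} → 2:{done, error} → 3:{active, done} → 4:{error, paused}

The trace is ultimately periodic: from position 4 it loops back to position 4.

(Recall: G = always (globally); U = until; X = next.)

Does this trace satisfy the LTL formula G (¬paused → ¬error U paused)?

¬paused → ¬error U paused must hold at every position from 0 onward. It fails at position 1, so G (¬paused → ¬error U paused) is false.
Positions where ¬paused holds: 1, 2, 3.
Check ¬error U paused at each: 1→fails, 2→fails, 3→ok.

No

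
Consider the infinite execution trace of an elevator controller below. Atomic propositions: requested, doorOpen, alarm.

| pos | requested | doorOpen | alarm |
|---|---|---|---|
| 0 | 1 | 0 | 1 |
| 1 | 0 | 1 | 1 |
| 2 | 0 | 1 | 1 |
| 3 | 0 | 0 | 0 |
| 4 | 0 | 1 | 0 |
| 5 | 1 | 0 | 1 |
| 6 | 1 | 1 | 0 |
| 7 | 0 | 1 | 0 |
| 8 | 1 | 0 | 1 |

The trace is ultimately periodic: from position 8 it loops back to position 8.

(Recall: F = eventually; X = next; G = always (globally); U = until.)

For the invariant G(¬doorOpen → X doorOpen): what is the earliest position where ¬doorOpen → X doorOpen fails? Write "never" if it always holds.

Check ¬doorOpen → X doorOpen at each position in order: 0 ✓, 1 ✓, 2 ✓, 3 ✓, 4 ✓, 5 ✓, 6 ✓, 7 ✓.
At position 8 the labels are {alarm, requested} and the next position 8 has {alarm, requested}, so ¬doorOpen → X doorOpen is false there. This is the first violation.

8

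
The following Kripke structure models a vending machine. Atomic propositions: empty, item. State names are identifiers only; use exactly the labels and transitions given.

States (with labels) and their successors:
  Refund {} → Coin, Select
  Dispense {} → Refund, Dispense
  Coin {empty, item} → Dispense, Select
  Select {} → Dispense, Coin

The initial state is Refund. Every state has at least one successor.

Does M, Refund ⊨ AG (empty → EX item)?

States satisfying empty → EX item: {Refund, Dispense, Select}.
States satisfying AG (empty → EX item): ∅.
Coin is reachable from Refund and violates empty → EX item, so AG fails at Refund.
Refund ∉ Sat(AG (empty → EX item)).

No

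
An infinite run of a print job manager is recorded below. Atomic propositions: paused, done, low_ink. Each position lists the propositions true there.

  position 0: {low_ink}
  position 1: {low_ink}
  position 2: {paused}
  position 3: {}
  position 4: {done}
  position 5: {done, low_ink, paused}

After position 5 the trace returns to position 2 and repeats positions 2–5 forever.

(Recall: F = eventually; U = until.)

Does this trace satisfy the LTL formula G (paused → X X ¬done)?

Violated

paused → X X ¬done must hold at every position from 0 onward. It fails at position 2, so G (paused → X X ¬done) is false.
Positions where paused holds: 2, 5.
Check X X ¬done at each: 2→fails, 5→ok.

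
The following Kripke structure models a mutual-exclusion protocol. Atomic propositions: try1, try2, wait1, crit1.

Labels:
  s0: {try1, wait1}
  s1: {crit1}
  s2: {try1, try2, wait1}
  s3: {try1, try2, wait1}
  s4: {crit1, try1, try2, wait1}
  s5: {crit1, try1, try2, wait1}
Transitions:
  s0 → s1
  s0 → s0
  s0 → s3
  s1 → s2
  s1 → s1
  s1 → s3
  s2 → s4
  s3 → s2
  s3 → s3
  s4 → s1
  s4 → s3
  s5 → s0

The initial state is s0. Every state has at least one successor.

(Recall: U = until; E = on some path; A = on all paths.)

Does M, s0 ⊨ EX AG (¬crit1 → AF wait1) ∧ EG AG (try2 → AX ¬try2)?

States satisfying AG (¬crit1 → AF wait1): {s0, s1, s2, s3, s4, s5}.
States satisfying EX AG (¬crit1 → AF wait1): {s0, s1, s2, s3, s4, s5}.
States satisfying AG (try2 → AX ¬try2): ∅.
States satisfying EG AG (try2 → AX ¬try2): ∅.
States satisfying EX AG (¬crit1 → AF wait1) ∧ EG AG (try2 → AX ¬try2): ∅.
s0 ∉ Sat(EX AG (¬crit1 → AF wait1) ∧ EG AG (try2 → AX ¬try2)).

Does not hold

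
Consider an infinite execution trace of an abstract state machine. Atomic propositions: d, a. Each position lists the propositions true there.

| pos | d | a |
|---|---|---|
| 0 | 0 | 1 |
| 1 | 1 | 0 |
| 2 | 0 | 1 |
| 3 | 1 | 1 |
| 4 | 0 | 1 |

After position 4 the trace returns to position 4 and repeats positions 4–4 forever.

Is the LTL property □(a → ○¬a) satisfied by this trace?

a → ○¬a must hold at every position from 0 onward. It fails at position 2, so □(a → ○¬a) is false.
Positions where a holds: 0, 2, 3, 4.
Check ○¬a at each: 0→ok, 2→fails, 3→fails, 4→fails.

Violated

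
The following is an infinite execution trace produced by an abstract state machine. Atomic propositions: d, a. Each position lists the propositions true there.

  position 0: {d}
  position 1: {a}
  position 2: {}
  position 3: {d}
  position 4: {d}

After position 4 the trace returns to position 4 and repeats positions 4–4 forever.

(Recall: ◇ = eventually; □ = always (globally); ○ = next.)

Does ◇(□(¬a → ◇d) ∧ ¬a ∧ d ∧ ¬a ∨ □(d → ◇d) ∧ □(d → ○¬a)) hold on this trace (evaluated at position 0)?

Satisfied

□(¬a → ◇d) ∧ ¬a ∧ d ∧ ¬a ∨ □(d → ◇d) ∧ □(d → ○¬a) holds at position 0, which is reachable from 0, so ◇(□(¬a → ◇d) ∧ ¬a ∧ d ∧ ¬a ∨ □(d → ◇d) ∧ □(d → ○¬a)) holds.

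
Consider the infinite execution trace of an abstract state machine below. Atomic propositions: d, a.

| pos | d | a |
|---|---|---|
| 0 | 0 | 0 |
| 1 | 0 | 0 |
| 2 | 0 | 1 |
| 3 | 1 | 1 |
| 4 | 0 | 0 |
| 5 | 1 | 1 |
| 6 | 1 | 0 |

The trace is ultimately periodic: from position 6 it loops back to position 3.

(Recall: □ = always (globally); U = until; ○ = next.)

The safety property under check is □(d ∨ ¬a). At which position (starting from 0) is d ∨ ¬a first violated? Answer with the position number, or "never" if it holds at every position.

2

Check d ∨ ¬a at each position in order: 0 ✓, 1 ✓.
At position 2 the labels are {a}, so d ∨ ¬a is false there. This is the first violation.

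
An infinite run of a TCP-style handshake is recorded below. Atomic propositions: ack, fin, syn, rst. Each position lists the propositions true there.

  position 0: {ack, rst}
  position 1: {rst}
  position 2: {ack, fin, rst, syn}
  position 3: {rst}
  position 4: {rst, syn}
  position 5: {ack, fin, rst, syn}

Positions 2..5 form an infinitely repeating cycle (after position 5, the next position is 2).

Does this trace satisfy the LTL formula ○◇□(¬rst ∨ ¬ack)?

The position after 0 is 1; ◇□(¬rst ∨ ¬ack) is false there.

No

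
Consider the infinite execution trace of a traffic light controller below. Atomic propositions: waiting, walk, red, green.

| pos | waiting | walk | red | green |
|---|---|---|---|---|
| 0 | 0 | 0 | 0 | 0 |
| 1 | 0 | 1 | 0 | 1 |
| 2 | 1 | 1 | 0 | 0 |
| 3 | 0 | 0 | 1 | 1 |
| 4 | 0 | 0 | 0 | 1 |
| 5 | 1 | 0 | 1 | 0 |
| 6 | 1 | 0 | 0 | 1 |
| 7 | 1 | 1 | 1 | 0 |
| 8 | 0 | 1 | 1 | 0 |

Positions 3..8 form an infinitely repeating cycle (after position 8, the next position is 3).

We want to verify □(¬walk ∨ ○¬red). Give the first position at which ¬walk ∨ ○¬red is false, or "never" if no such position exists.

2

Check ¬walk ∨ ○¬red at each position in order: 0 ✓, 1 ✓.
At position 2 the labels are {waiting, walk} and the next position 3 has {green, red}, so ¬walk ∨ ○¬red is false there. This is the first violation.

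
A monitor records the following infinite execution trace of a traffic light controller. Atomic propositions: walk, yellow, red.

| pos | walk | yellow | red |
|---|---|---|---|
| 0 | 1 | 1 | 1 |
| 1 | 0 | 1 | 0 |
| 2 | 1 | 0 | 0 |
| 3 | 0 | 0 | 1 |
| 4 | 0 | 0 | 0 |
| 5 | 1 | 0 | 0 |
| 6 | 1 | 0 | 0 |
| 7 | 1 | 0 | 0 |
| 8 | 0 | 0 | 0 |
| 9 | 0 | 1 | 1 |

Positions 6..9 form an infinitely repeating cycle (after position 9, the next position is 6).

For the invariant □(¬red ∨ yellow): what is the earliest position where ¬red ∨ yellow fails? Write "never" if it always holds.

Check ¬red ∨ yellow at each position in order: 0 ✓, 1 ✓, 2 ✓.
At position 3 the labels are {red}, so ¬red ∨ yellow is false there. This is the first violation.

3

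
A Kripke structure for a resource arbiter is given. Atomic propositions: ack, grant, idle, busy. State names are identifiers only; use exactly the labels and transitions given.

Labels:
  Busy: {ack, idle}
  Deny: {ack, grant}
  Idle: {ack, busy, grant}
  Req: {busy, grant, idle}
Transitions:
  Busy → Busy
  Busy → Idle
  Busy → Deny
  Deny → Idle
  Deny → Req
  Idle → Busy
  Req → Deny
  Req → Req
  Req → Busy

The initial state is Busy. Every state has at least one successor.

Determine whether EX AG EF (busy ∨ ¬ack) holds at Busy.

States satisfying AG EF (busy ∨ ¬ack): {Busy, Deny, Idle, Req}.
States satisfying EX AG EF (busy ∨ ¬ack): {Busy, Deny, Idle, Req}.
Busy ∈ Sat(EX AG EF (busy ∨ ¬ack)).

Holds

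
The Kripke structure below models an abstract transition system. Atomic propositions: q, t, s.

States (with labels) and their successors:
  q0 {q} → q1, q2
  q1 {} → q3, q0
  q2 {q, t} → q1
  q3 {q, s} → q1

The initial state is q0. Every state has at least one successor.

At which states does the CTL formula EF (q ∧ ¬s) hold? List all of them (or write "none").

States satisfying q ∧ ¬s: {q0, q2}.
States satisfying EF (q ∧ ¬s): {q0, q1, q2, q3}.

{q0, q1, q2, q3}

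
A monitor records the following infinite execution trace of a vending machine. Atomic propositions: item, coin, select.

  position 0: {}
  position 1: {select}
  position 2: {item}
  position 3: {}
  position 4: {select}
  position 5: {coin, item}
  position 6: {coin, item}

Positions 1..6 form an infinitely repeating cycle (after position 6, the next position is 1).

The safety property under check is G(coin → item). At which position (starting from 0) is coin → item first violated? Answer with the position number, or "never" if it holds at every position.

never

coin → item holds at every position 0..6, and those are all the positions the trace ever visits, so the invariant G(coin → item) is never violated.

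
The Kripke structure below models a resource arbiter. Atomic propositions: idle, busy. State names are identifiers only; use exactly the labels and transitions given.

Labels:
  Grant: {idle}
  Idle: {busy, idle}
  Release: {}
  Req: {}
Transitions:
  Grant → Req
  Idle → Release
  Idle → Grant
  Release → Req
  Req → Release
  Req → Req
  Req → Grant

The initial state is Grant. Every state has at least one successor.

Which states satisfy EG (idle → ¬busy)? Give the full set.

States satisfying idle → ¬busy: {Grant, Release, Req}.
States satisfying EG (idle → ¬busy): {Grant, Release, Req}.

{Grant, Release, Req}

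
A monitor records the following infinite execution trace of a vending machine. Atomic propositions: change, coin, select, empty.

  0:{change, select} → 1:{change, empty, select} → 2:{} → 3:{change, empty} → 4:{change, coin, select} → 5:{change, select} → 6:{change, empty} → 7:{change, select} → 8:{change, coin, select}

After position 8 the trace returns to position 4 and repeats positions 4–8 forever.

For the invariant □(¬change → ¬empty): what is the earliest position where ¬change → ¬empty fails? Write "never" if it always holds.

never

¬change → ¬empty holds at every position 0..8, and those are all the positions the trace ever visits, so the invariant □(¬change → ¬empty) is never violated.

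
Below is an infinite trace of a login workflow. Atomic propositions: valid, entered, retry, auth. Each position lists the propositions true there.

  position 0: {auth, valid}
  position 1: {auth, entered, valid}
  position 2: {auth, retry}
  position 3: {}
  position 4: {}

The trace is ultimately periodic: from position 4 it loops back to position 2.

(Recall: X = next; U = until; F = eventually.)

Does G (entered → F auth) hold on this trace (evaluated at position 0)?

entered → F auth holds at every position 0..4, and those are all positions ever visited, so G (entered → F auth) holds.
Positions where entered holds: 1.
Check F auth at each: 1→ok.

Holds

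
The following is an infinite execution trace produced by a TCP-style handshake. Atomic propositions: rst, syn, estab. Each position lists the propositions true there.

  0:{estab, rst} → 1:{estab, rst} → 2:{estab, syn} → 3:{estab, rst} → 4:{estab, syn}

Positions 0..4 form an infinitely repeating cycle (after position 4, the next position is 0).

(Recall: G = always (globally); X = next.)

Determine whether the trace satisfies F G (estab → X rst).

Violated

G (estab → X rst) is false at every position 0..4, so it never becomes true and F G (estab → X rst) fails.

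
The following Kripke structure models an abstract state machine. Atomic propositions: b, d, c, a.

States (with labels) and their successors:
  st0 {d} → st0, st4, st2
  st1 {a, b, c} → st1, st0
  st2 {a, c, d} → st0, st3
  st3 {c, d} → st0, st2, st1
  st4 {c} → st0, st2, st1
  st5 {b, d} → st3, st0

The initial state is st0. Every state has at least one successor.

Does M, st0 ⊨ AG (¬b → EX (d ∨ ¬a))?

Holds

States satisfying ¬b → EX (d ∨ ¬a): {st0, st1, st2, st3, st4, st5}.
States satisfying AG (¬b → EX (d ∨ ¬a)): {st0, st1, st2, st3, st4, st5}.
Every state reachable from st0 satisfies ¬b → EX (d ∨ ¬a).
st0 ∈ Sat(AG (¬b → EX (d ∨ ¬a))).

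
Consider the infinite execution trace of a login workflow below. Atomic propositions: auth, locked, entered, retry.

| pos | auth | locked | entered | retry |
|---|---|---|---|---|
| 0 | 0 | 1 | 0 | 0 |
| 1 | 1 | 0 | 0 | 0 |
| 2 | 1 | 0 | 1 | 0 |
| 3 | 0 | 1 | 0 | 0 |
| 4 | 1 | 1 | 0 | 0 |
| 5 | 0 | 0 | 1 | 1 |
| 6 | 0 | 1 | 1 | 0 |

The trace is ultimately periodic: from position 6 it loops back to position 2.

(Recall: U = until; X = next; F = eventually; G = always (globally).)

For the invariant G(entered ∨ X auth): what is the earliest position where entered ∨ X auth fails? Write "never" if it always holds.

4

Check entered ∨ X auth at each position in order: 0 ✓, 1 ✓, 2 ✓, 3 ✓.
At position 4 the labels are {auth, locked} and the next position 5 has {entered, retry}, so entered ∨ X auth is false there. This is the first violation.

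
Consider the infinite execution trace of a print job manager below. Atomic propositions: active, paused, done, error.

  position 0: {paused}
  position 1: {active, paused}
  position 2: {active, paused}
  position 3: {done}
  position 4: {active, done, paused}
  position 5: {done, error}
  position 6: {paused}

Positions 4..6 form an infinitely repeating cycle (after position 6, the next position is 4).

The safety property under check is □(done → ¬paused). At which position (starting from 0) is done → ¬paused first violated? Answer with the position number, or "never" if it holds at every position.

Check done → ¬paused at each position in order: 0 ✓, 1 ✓, 2 ✓, 3 ✓.
At position 4 the labels are {active, done, paused}, so done → ¬paused is false there. This is the first violation.

4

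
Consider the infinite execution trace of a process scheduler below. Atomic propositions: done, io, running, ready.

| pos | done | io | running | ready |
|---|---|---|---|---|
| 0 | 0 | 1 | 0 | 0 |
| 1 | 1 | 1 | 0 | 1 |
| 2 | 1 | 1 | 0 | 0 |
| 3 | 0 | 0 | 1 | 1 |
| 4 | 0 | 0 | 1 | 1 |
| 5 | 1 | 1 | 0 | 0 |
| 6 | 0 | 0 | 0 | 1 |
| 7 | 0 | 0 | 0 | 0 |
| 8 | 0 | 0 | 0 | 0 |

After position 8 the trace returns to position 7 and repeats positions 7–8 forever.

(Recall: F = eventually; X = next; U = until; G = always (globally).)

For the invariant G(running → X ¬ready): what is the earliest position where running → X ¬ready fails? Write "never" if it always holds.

3

Check running → X ¬ready at each position in order: 0 ✓, 1 ✓, 2 ✓.
At position 3 the labels are {ready, running} and the next position 4 has {ready, running}, so running → X ¬ready is false there. This is the first violation.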